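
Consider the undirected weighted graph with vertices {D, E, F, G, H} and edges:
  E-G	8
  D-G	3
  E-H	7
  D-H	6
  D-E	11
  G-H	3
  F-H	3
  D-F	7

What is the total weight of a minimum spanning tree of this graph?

Prim's algorithm from E:
Step 1: cheapest edge leaving the tree is E-H (7); add H.
Step 2: cheapest edge leaving the tree is F-H (3); add F.
Step 3: cheapest edge leaving the tree is G-H (3); add G.
Step 4: cheapest edge leaving the tree is D-G (3); add D.
MST edges: E-H, F-H, G-H, D-G; total weight 7+3+3+3 = 16.

16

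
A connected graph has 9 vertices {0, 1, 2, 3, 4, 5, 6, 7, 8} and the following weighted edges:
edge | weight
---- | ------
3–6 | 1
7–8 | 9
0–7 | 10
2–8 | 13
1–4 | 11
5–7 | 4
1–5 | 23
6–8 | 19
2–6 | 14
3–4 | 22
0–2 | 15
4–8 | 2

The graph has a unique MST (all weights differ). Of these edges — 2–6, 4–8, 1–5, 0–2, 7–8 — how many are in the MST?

Kruskal's algorithm — process edges by increasing weight (ties by edge label):
3–6 (1): add — endpoints in different components.
4–8 (2): add — endpoints in different components.
5–7 (4): add — endpoints in different components.
7–8 (9): add — endpoints in different components.
0–7 (10): add — endpoints in different components.
1–4 (11): add — endpoints in different components.
2–8 (13): add — endpoints in different components.
2–6 (14): add — endpoints in different components.
MST edge set: {3–6, 4–8, 5–7, 7–8, 0–7, 1–4, 2–8, 2–6}.
Of the listed edges, {2–6, 4–8, 7–8} are in the MST → 3.

3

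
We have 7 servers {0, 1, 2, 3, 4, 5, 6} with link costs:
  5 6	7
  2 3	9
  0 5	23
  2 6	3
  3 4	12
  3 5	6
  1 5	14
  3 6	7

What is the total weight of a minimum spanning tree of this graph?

Kruskal's algorithm — process edges by increasing weight (ties by edge label):
2 6 (3): add — endpoints in different components.
3 5 (6): add — endpoints in different components.
3 6 (7): add — endpoints in different components.
5 6 (7): skip — 5 and 6 already connected.
2 3 (9): skip — 2 and 3 already connected.
3 4 (12): add — endpoints in different components.
1 5 (14): add — endpoints in different components.
0 5 (23): add — endpoints in different components.
MST edges: 2 6, 3 5, 3 6, 3 4, 1 5, 0 5; total weight 3+6+7+12+14+23 = 65.

65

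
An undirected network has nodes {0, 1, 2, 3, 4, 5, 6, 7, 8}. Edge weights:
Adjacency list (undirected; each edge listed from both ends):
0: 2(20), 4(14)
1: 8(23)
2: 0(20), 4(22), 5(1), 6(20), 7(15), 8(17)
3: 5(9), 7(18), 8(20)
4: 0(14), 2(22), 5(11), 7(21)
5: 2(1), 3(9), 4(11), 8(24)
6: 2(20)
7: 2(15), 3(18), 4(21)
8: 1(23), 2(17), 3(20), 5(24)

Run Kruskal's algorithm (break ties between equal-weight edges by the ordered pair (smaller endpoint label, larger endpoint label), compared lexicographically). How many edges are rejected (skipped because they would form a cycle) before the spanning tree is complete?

5

Kruskal's algorithm — process edges by increasing weight (ties by edge label):
2 5 (1): add — endpoints in different components.
3 5 (9): add — endpoints in different components.
4 5 (11): add — endpoints in different components.
0 4 (14): add — endpoints in different components.
2 7 (15): add — endpoints in different components.
2 8 (17): add — endpoints in different components.
3 7 (18): skip — 3 and 7 already connected.
0 2 (20): skip — 0 and 2 already connected.
2 6 (20): add — endpoints in different components.
3 8 (20): skip — 3 and 8 already connected.
4 7 (21): skip — 4 and 7 already connected.
2 4 (22): skip — 2 and 4 already connected.
1 8 (23): add — endpoints in different components.
Edges rejected before the tree was complete: 5.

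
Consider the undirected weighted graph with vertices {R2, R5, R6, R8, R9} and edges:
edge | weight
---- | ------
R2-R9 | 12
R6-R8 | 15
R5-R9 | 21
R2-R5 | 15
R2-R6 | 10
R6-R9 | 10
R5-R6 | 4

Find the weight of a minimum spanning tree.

Kruskal: consider edges lightest-first.
R5-R6 (4): add — endpoints in different components.
R2-R6 (10): add — endpoints in different components.
R6-R9 (10): add — endpoints in different components.
R2-R9 (12): skip — R9 and R2 already connected.
R2-R5 (15): skip — R5 and R2 already connected.
R6-R8 (15): add — endpoints in different components.
MST edges: R5-R6, R2-R6, R6-R9, R6-R8; total weight 4+10+10+15 = 39.

39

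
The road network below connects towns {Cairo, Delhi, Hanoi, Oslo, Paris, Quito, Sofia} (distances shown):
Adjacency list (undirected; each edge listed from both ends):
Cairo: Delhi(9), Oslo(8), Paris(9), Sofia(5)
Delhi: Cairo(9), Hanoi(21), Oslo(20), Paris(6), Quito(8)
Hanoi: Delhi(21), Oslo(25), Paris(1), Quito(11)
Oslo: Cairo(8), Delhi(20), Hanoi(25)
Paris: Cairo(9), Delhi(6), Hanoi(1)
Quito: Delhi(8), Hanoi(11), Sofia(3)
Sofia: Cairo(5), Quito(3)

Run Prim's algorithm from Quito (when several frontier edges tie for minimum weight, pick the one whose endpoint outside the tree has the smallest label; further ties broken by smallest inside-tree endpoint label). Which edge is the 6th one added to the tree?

Prim, starting at Quito.
Step 1: cheapest edge leaving the tree is Quito Sofia (3); add Sofia.
Step 2: cheapest edge leaving the tree is Cairo Sofia (5); add Cairo.
Step 3: cheapest edge leaving the tree is Delhi Quito (8); add Delhi.
Step 4: cheapest edge leaving the tree is Delhi Paris (6); add Paris.
Step 5: cheapest edge leaving the tree is Hanoi Paris (1); add Hanoi.
Step 6: cheapest edge leaving the tree is Cairo Oslo (8); add Oslo.
The 6th edge added is Cairo Oslo.

Cairo-Oslo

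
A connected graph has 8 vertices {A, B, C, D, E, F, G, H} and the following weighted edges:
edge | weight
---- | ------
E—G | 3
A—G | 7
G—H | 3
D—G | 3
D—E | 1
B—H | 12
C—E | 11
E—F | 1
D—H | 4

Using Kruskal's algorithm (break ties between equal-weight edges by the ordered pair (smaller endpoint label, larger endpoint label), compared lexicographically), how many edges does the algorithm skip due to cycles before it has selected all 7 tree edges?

2

Sort edges by weight, then run Kruskal:
D—E (1): add — endpoints in different components.
E—F (1): add — endpoints in different components.
D—G (3): add — endpoints in different components.
E—G (3): skip — E and G already connected.
G—H (3): add — endpoints in different components.
D—H (4): skip — D and H already connected.
A—G (7): add — endpoints in different components.
C—E (11): add — endpoints in different components.
B—H (12): add — endpoints in different components.
Edges rejected before the tree was complete: 2.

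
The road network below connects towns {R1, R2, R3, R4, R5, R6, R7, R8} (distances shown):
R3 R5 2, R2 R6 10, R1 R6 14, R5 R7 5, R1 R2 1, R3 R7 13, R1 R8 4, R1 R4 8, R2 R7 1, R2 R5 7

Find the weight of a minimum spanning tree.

31

Kruskal: consider edges lightest-first.
R1 R2 (1): add — endpoints in different components.
R2 R7 (1): add — endpoints in different components.
R3 R5 (2): add — endpoints in different components.
R1 R8 (4): add — endpoints in different components.
R5 R7 (5): add — endpoints in different components.
R2 R5 (7): skip — R2 and R5 already connected.
R1 R4 (8): add — endpoints in different components.
R2 R6 (10): add — endpoints in different components.
MST edges: R1 R2, R2 R7, R3 R5, R1 R8, R5 R7, R1 R4, R2 R6; total weight 1+1+2+4+5+8+10 = 31.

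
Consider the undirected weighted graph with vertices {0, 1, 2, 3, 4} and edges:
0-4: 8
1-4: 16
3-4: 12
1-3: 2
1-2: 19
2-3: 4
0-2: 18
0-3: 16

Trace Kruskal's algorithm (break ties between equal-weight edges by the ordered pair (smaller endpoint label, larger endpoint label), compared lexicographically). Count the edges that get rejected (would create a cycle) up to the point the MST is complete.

0

Kruskal's algorithm — process edges by increasing weight (ties by edge label):
1-3 (2): add. Components now {0} {1,3} {2} {4}
2-3 (4): add. Components now {0} {1,2,3} {4}
0-4 (8): add. Components now {0,4} {1,2,3}
3-4 (12): add. Components now {0,1,2,3,4}
Edges rejected before the tree was complete: 0.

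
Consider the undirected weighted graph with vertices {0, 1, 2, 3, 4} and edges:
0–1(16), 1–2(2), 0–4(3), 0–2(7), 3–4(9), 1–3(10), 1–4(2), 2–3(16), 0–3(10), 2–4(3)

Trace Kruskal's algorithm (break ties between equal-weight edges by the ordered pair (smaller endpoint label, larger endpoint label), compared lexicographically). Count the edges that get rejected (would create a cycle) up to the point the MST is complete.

Kruskal: consider edges lightest-first.
1–2 (2): add. Components now {0} {1,2} {3} {4}
1–4 (2): add. Components now {0} {1,2,4} {3}
0–4 (3): add. Components now {0,1,2,4} {3}
2–4 (3): skip — 2 and 4 already connected.
0–2 (7): skip — 0 and 2 already connected.
3–4 (9): add. Components now {0,1,2,3,4}
Edges rejected before the tree was complete: 2.

2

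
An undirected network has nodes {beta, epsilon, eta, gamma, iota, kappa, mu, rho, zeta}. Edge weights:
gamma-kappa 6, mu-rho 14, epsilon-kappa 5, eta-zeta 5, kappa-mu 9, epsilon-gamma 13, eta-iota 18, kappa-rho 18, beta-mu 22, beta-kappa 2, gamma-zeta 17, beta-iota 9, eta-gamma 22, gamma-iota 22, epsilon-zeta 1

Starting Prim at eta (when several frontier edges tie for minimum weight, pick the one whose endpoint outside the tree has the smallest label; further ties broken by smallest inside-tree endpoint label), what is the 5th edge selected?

Grow the tree from eta using Prim:
Step 1: cheapest edge leaving the tree is eta-zeta (5); add zeta.
Step 2: cheapest edge leaving the tree is epsilon-zeta (1); add epsilon.
Step 3: cheapest edge leaving the tree is epsilon-kappa (5); add kappa.
Step 4: cheapest edge leaving the tree is beta-kappa (2); add beta.
Step 5: cheapest edge leaving the tree is gamma-kappa (6); add gamma.
Step 6: cheapest edge leaving the tree is beta-iota (9); add iota.
Step 7: cheapest edge leaving the tree is kappa-mu (9); add mu.
Step 8: cheapest edge leaving the tree is mu-rho (14); add rho.
The 5th edge added is gamma-kappa.

gamma-kappa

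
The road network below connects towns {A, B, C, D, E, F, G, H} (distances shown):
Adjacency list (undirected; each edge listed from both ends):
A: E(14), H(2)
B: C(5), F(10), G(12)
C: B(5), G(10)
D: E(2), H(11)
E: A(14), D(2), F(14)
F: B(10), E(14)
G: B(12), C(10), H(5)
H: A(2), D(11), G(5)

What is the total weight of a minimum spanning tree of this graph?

Kruskal's algorithm — process edges by increasing weight (ties by edge label):
A H (2): add — endpoints in different components.
D E (2): add — endpoints in different components.
B C (5): add — endpoints in different components.
G H (5): add — endpoints in different components.
B F (10): add — endpoints in different components.
C G (10): add — endpoints in different components.
D H (11): add — endpoints in different components.
MST edges: A H, D E, B C, G H, B F, C G, D H; total weight 2+2+5+5+10+10+11 = 45.

45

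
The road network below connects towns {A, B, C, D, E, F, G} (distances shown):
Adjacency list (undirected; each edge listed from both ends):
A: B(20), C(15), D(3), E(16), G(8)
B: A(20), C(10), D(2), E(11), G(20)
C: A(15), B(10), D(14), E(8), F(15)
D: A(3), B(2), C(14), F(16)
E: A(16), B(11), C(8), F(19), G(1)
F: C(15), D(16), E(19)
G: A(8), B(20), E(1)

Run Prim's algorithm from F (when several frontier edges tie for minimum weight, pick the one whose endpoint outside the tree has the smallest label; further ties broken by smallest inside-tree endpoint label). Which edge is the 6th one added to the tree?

B-D

Prim's algorithm from F:
Step 1: cheapest edge leaving the tree is C-F (15); add C.
Step 2: cheapest edge leaving the tree is C-E (8); add E.
Step 3: cheapest edge leaving the tree is E-G (1); add G.
Step 4: cheapest edge leaving the tree is A-G (8); add A.
Step 5: cheapest edge leaving the tree is A-D (3); add D.
Step 6: cheapest edge leaving the tree is B-D (2); add B.
The 6th edge added is B-D.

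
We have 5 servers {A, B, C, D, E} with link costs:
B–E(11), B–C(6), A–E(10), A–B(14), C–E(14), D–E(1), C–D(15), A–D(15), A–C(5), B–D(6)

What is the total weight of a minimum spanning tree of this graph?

Sort edges by weight, then run Kruskal:
D–E (1): add. Components now {A} {B} {C} {D,E}
A–C (5): add. Components now {A,C} {B} {D,E}
B–C (6): add. Components now {A,B,C} {D,E}
B–D (6): add. Components now {A,B,C,D,E}
MST edges: D–E, A–C, B–C, B–D; total weight 1+5+6+6 = 18.

18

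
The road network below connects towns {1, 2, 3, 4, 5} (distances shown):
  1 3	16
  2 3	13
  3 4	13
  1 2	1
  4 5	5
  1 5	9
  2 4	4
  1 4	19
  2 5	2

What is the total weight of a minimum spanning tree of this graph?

20

Prim, starting at 5.
Step 1: frontier [2 5 2, 4 5 5, 1 5 9] → take 2 5 (2); add 2.
Step 2: frontier [1 2 1, 2 4 4, 2 3 13, 4 5 5, 1 5 9] → take 1 2 (1); add 1.
Step 3: frontier [1 3 16, 1 4 19, 2 4 4, 2 3 13, 4 5 5] → take 2 4 (4); add 4.
Step 4: frontier [1 3 16, 2 3 13, 3 4 13] → take 2 3 (13); add 3.
MST edges: 2 5, 1 2, 2 4, 2 3; total weight 2+1+4+13 = 20.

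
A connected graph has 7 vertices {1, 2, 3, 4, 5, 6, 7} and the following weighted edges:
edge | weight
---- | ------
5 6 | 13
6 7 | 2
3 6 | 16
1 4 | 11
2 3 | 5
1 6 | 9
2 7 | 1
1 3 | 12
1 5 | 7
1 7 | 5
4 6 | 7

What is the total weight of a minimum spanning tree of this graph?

27

Kruskal: consider edges lightest-first.
2 7 (1): add — endpoints in different components.
6 7 (2): add — endpoints in different components.
1 7 (5): add — endpoints in different components.
2 3 (5): add — endpoints in different components.
1 5 (7): add — endpoints in different components.
4 6 (7): add — endpoints in different components.
MST edges: 2 7, 6 7, 1 7, 2 3, 1 5, 4 6; total weight 1+2+5+5+7+7 = 27.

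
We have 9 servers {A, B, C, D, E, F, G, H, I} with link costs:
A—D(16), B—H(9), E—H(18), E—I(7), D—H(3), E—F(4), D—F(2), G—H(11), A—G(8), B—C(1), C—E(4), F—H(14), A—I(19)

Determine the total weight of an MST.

Sort edges by weight, then run Kruskal:
B—C (1): add — endpoints in different components.
D—F (2): add — endpoints in different components.
D—H (3): add — endpoints in different components.
C—E (4): add — endpoints in different components.
E—F (4): add — endpoints in different components.
E—I (7): add — endpoints in different components.
A—G (8): add — endpoints in different components.
B—H (9): skip — B and H already connected.
G—H (11): add — endpoints in different components.
MST edges: B—C, D—F, D—H, C—E, E—F, E—I, A—G, G—H; total weight 1+2+3+4+4+7+8+11 = 40.

40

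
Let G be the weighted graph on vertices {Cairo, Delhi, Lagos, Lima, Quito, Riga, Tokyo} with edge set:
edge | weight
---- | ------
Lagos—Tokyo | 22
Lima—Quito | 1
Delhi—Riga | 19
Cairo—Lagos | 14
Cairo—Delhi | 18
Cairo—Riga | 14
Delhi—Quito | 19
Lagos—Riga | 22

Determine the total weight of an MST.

88

Grow the tree from Lagos using Prim:
Step 1: cheapest edge leaving the tree is Cairo—Lagos (14); add Cairo.
Step 2: cheapest edge leaving the tree is Cairo—Riga (14); add Riga.
Step 3: cheapest edge leaving the tree is Cairo—Delhi (18); add Delhi.
Step 4: cheapest edge leaving the tree is Delhi—Quito (19); add Quito.
Step 5: cheapest edge leaving the tree is Lima—Quito (1); add Lima.
Step 6: cheapest edge leaving the tree is Lagos—Tokyo (22); add Tokyo.
MST edges: Cairo—Lagos, Cairo—Riga, Cairo—Delhi, Delhi—Quito, Lima—Quito, Lagos—Tokyo; total weight 14+14+18+19+1+22 = 88.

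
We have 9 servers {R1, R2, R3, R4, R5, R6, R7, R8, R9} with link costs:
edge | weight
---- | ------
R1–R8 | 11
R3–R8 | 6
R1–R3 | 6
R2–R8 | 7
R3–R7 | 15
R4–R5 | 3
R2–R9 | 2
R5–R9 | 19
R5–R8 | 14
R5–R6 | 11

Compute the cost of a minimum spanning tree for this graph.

64

Kruskal: consider edges lightest-first.
R2–R9 (2): add — endpoints in different components.
R4–R5 (3): add — endpoints in different components.
R1–R3 (6): add — endpoints in different components.
R3–R8 (6): add — endpoints in different components.
R2–R8 (7): add — endpoints in different components.
R1–R8 (11): skip — R1 and R8 already connected.
R5–R6 (11): add — endpoints in different components.
R5–R8 (14): add — endpoints in different components.
R3–R7 (15): add — endpoints in different components.
MST edges: R2–R9, R4–R5, R1–R3, R3–R8, R2–R8, R5–R6, R5–R8, R3–R7; total weight 2+3+6+6+7+11+14+15 = 64.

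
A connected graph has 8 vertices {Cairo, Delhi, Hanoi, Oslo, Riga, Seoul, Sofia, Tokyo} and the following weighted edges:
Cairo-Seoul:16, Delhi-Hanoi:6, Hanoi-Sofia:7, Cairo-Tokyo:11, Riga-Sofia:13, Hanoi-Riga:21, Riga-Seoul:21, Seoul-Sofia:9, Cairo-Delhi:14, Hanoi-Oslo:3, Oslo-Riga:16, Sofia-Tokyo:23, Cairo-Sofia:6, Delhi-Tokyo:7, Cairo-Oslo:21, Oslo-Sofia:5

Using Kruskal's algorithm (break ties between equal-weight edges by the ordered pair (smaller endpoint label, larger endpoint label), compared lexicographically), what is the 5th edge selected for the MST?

Delhi-Tokyo

Kruskal: consider edges lightest-first.
Hanoi-Oslo (3): add — endpoints in different components.
Oslo-Sofia (5): add — endpoints in different components.
Cairo-Sofia (6): add — endpoints in different components.
Delhi-Hanoi (6): add — endpoints in different components.
Delhi-Tokyo (7): add — endpoints in different components.
Hanoi-Sofia (7): skip — Hanoi and Sofia already connected.
Seoul-Sofia (9): add — endpoints in different components.
Cairo-Tokyo (11): skip — Tokyo and Cairo already connected.
Riga-Sofia (13): add — endpoints in different components.
The 5th edge added is Delhi-Tokyo.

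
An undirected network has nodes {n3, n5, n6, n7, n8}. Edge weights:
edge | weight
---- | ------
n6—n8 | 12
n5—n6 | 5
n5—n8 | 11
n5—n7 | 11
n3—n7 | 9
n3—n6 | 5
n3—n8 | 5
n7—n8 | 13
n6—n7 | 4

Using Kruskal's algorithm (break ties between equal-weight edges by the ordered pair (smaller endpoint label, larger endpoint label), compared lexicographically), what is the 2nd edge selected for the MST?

Kruskal's algorithm — process edges by increasing weight (ties by edge label):
n6—n7 (4): add — endpoints in different components.
n3—n6 (5): add — endpoints in different components.
n3—n8 (5): add — endpoints in different components.
n5—n6 (5): add — endpoints in different components.
The 2nd edge added is n3—n6.

n3-n6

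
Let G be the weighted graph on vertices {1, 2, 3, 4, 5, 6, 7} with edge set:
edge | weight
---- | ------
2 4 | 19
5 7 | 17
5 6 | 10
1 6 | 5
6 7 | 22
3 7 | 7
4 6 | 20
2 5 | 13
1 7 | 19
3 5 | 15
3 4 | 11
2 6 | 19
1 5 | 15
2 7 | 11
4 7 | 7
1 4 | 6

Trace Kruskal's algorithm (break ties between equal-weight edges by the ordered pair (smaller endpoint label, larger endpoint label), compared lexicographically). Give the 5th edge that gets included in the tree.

Kruskal: consider edges lightest-first.
1 6 (5): add — endpoints in different components.
1 4 (6): add — endpoints in different components.
3 7 (7): add — endpoints in different components.
4 7 (7): add — endpoints in different components.
5 6 (10): add — endpoints in different components.
2 7 (11): add — endpoints in different components.
The 5th edge added is 5 6.

5-6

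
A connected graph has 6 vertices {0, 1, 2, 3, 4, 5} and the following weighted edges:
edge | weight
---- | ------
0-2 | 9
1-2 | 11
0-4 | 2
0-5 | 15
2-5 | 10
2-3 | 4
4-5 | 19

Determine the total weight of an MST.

36

Kruskal: consider edges lightest-first.
0-4 (2): add — endpoints in different components.
2-3 (4): add — endpoints in different components.
0-2 (9): add — endpoints in different components.
2-5 (10): add — endpoints in different components.
1-2 (11): add — endpoints in different components.
MST edges: 0-4, 2-3, 0-2, 2-5, 1-2; total weight 2+4+9+10+11 = 36.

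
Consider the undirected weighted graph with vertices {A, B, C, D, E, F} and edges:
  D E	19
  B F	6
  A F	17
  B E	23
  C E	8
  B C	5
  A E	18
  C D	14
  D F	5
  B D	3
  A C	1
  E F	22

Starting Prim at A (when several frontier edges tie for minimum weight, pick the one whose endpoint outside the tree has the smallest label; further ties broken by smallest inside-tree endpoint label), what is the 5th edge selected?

C-E

Prim, starting at A.
Step 1: cheapest edge leaving the tree is A C (1); add C.
Step 2: cheapest edge leaving the tree is B C (5); add B.
Step 3: cheapest edge leaving the tree is B D (3); add D.
Step 4: cheapest edge leaving the tree is D F (5); add F.
Step 5: cheapest edge leaving the tree is C E (8); add E.
The 5th edge added is C E.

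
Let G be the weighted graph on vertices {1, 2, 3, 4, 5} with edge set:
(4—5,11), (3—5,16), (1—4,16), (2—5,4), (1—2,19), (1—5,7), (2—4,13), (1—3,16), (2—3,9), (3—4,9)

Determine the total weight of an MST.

Kruskal's algorithm — process edges by increasing weight (ties by edge label):
2—5 (4): add. Components now {1} {2,5} {3} {4}
1—5 (7): add. Components now {1,2,5} {3} {4}
2—3 (9): add. Components now {1,2,3,5} {4}
3—4 (9): add. Components now {1,2,3,4,5}
MST edges: 2—5, 1—5, 2—3, 3—4; total weight 4+7+9+9 = 29.

29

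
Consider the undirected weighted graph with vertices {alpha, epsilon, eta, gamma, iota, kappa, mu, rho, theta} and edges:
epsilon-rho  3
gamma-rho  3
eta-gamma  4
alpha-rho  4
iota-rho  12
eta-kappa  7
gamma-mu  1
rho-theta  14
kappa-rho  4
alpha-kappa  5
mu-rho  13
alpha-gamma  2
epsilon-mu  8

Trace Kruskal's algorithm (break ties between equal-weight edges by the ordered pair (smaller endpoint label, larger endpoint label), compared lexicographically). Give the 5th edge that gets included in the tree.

eta-gamma

Kruskal: consider edges lightest-first.
gamma-mu (1): add — endpoints in different components.
alpha-gamma (2): add — endpoints in different components.
epsilon-rho (3): add — endpoints in different components.
gamma-rho (3): add — endpoints in different components.
alpha-rho (4): skip — rho and alpha already connected.
eta-gamma (4): add — endpoints in different components.
kappa-rho (4): add — endpoints in different components.
alpha-kappa (5): skip — kappa and alpha already connected.
eta-kappa (7): skip — eta and kappa already connected.
epsilon-mu (8): skip — mu and epsilon already connected.
iota-rho (12): add — endpoints in different components.
mu-rho (13): skip — mu and rho already connected.
rho-theta (14): add — endpoints in different components.
The 5th edge added is eta-gamma.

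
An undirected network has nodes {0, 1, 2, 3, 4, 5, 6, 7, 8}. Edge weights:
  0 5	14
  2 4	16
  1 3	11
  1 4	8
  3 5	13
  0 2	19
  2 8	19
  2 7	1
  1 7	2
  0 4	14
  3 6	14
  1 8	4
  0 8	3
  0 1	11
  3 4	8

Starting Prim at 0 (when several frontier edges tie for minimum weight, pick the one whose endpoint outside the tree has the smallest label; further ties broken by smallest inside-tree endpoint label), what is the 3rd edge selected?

1-7

Prim's algorithm from 0:
Step 1: cheapest edge leaving the tree is 0 8 (3); add 8.
Step 2: cheapest edge leaving the tree is 1 8 (4); add 1.
Step 3: cheapest edge leaving the tree is 1 7 (2); add 7.
Step 4: cheapest edge leaving the tree is 2 7 (1); add 2.
Step 5: cheapest edge leaving the tree is 1 4 (8); add 4.
Step 6: cheapest edge leaving the tree is 3 4 (8); add 3.
Step 7: cheapest edge leaving the tree is 3 5 (13); add 5.
Step 8: cheapest edge leaving the tree is 3 6 (14); add 6.
The 3rd edge added is 1 7.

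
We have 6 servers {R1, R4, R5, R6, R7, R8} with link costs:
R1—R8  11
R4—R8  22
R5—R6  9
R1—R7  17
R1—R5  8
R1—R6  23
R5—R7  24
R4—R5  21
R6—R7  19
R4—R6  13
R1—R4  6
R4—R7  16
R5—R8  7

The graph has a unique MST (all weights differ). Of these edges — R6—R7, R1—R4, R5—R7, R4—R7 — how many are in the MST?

2

Kruskal: consider edges lightest-first.
R1—R4 (6): add — endpoints in different components.
R5—R8 (7): add — endpoints in different components.
R1—R5 (8): add — endpoints in different components.
R5—R6 (9): add — endpoints in different components.
R1—R8 (11): skip — R1 and R8 already connected.
R4—R6 (13): skip — R4 and R6 already connected.
R4—R7 (16): add — endpoints in different components.
MST edge set: {R1—R4, R5—R8, R1—R5, R5—R6, R4—R7}.
Of the listed edges, {R1—R4, R4—R7} are in the MST → 2.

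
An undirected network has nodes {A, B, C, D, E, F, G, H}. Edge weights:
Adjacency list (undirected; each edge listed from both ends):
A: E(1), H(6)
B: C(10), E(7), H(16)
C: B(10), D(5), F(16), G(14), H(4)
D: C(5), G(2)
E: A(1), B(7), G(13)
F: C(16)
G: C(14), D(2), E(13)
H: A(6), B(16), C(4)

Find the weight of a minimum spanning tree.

41

Prim's algorithm from A:
Step 1: cheapest edge leaving the tree is A E (1); add E.
Step 2: cheapest edge leaving the tree is A H (6); add H.
Step 3: cheapest edge leaving the tree is C H (4); add C.
Step 4: cheapest edge leaving the tree is C D (5); add D.
Step 5: cheapest edge leaving the tree is D G (2); add G.
Step 6: cheapest edge leaving the tree is B E (7); add B.
Step 7: cheapest edge leaving the tree is C F (16); add F.
MST edges: A E, A H, C H, C D, D G, B E, C F; total weight 1+6+4+5+2+7+16 = 41.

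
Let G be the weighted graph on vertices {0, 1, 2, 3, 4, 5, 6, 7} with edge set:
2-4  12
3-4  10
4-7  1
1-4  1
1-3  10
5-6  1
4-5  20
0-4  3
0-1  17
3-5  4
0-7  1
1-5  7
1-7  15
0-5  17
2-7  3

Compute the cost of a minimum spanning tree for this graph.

Prim, starting at 7.
Step 1: cheapest edge leaving the tree is 0-7 (1); add 0.
Step 2: cheapest edge leaving the tree is 4-7 (1); add 4.
Step 3: cheapest edge leaving the tree is 1-4 (1); add 1.
Step 4: cheapest edge leaving the tree is 2-7 (3); add 2.
Step 5: cheapest edge leaving the tree is 1-5 (7); add 5.
Step 6: cheapest edge leaving the tree is 5-6 (1); add 6.
Step 7: cheapest edge leaving the tree is 3-5 (4); add 3.
MST edges: 0-7, 4-7, 1-4, 2-7, 1-5, 5-6, 3-5; total weight 1+1+1+3+7+1+4 = 18.

18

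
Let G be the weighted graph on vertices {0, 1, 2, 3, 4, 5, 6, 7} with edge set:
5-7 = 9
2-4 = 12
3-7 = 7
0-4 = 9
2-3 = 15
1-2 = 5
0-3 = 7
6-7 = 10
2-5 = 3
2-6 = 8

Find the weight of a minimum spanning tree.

Prim, starting at 0.
Step 1: frontier [0-3 7, 0-4 9] → take 0-3 (7); add 3.
Step 2: frontier [0-4 9, 3-7 7, 2-3 15] → take 3-7 (7); add 7.
Step 3: frontier [0-4 9, 2-3 15, 5-7 9, 6-7 10] → take 0-4 (9); add 4.
Step 4: frontier [2-3 15, 2-4 12, 5-7 9, 6-7 10] → take 5-7 (9); add 5.
Step 5: frontier [2-3 15, 2-4 12, 2-5 3, 6-7 10] → take 2-5 (3); add 2.
Step 6: frontier [1-2 5, 2-6 8, 6-7 10] → take 1-2 (5); add 1.
Step 7: frontier [2-6 8, 6-7 10] → take 2-6 (8); add 6.
MST edges: 0-3, 3-7, 0-4, 5-7, 2-5, 1-2, 2-6; total weight 7+7+9+9+3+5+8 = 48.

48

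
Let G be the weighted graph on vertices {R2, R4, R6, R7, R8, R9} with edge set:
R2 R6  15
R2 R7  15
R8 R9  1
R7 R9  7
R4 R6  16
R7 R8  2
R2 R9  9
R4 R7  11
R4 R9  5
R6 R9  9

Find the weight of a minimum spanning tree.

Prim, starting at R4.
Step 1: frontier [R4 R9 5, R4 R7 11, R4 R6 16] → take R4 R9 (5); add R9.
Step 2: frontier [R4 R7 11, R4 R6 16, R8 R9 1, R7 R9 7, R2 R9 9, R6 R9 9] → take R8 R9 (1); add R8.
Step 3: frontier [R4 R7 11, R4 R6 16, R7 R8 2, R7 R9 7, R2 R9 9, R6 R9 9] → take R7 R8 (2); add R7.
Step 4: frontier [R4 R6 16, R2 R7 15, R2 R9 9, R6 R9 9] → take R2 R9 (9); add R2.
Step 5: frontier [R2 R6 15, R4 R6 16, R6 R9 9] → take R6 R9 (9); add R6.
MST edges: R4 R9, R8 R9, R7 R8, R2 R9, R6 R9; total weight 5+1+2+9+9 = 26.

26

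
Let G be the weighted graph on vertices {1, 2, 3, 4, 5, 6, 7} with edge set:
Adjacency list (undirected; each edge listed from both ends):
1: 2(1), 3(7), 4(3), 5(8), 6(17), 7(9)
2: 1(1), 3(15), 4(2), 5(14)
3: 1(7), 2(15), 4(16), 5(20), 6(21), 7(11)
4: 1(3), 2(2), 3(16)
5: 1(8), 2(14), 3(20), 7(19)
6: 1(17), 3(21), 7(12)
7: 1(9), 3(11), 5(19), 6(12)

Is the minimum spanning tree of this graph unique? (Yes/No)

Kruskal's algorithm — process edges by increasing weight (ties by edge label):
1 2 (1): add — endpoints in different components.
2 4 (2): add — endpoints in different components.
1 4 (3): skip — 1 and 4 already connected.
1 3 (7): add — endpoints in different components.
1 5 (8): add — endpoints in different components.
1 7 (9): add — endpoints in different components.
3 7 (11): skip — 3 and 7 already connected.
6 7 (12): add — endpoints in different components.
Every non-tree edge has weight strictly greater than the heaviest edge on the tree path between its endpoints, so the MST is unique.

Yes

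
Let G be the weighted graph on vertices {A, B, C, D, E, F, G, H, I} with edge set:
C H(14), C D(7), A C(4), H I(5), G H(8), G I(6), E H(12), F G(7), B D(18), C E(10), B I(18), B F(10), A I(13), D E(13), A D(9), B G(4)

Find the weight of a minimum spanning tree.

55

Kruskal: consider edges lightest-first.
A C (4): add — endpoints in different components.
B G (4): add — endpoints in different components.
H I (5): add — endpoints in different components.
G I (6): add — endpoints in different components.
C D (7): add — endpoints in different components.
F G (7): add — endpoints in different components.
G H (8): skip — G and H already connected.
A D (9): skip — A and D already connected.
B F (10): skip — B and F already connected.
C E (10): add — endpoints in different components.
E H (12): add — endpoints in different components.
MST edges: A C, B G, H I, G I, C D, F G, C E, E H; total weight 4+4+5+6+7+7+10+12 = 55.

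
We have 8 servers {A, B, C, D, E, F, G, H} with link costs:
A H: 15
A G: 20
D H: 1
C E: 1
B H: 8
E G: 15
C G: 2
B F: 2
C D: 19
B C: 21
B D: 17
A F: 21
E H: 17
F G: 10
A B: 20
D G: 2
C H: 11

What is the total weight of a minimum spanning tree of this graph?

31

Sort edges by weight, then run Kruskal:
C E (1): add — endpoints in different components.
D H (1): add — endpoints in different components.
B F (2): add — endpoints in different components.
C G (2): add — endpoints in different components.
D G (2): add — endpoints in different components.
B H (8): add — endpoints in different components.
F G (10): skip — F and G already connected.
C H (11): skip — C and H already connected.
A H (15): add — endpoints in different components.
MST edges: C E, D H, B F, C G, D G, B H, A H; total weight 1+1+2+2+2+8+15 = 31.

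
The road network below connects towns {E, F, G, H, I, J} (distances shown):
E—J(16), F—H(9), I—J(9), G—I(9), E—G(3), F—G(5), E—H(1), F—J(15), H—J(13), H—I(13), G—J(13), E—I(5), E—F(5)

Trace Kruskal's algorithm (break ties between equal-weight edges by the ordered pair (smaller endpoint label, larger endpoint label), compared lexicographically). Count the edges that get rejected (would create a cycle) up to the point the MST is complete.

Kruskal: consider edges lightest-first.
E—H (1): add. Components now {E,H} {F} {G} {I} {J}
E—G (3): add. Components now {E,G,H} {F} {I} {J}
E—F (5): add. Components now {E,F,G,H} {I} {J}
E—I (5): add. Components now {E,F,G,H,I} {J}
F—G (5): skip — F and G already connected.
F—H (9): skip — F and H already connected.
G—I (9): skip — G and I already connected.
I—J (9): add. Components now {E,F,G,H,I,J}
Edges rejected before the tree was complete: 3.

3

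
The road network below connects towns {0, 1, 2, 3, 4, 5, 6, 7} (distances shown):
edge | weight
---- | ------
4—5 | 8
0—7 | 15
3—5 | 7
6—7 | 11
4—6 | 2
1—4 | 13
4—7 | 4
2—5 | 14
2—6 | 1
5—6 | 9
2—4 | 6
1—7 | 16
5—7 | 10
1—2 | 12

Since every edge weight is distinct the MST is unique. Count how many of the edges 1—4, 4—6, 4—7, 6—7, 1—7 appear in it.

2

Kruskal: consider edges lightest-first.
2—6 (1): add — endpoints in different components.
4—6 (2): add — endpoints in different components.
4—7 (4): add — endpoints in different components.
2—4 (6): skip — 2 and 4 already connected.
3—5 (7): add — endpoints in different components.
4—5 (8): add — endpoints in different components.
5—6 (9): skip — 5 and 6 already connected.
5—7 (10): skip — 5 and 7 already connected.
6—7 (11): skip — 6 and 7 already connected.
1—2 (12): add — endpoints in different components.
1—4 (13): skip — 1 and 4 already connected.
2—5 (14): skip — 2 and 5 already connected.
0—7 (15): add — endpoints in different components.
MST edge set: {2—6, 4—6, 4—7, 3—5, 4—5, 1—2, 0—7}.
Of the listed edges, {4—6, 4—7} are in the MST → 2.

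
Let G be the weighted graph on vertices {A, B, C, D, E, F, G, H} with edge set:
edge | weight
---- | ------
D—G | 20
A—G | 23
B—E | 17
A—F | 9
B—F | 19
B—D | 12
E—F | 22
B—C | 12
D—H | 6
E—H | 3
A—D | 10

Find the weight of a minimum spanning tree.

72

Grow the tree from A using Prim:
Step 1: cheapest edge leaving the tree is A—F (9); add F.
Step 2: cheapest edge leaving the tree is A—D (10); add D.
Step 3: cheapest edge leaving the tree is D—H (6); add H.
Step 4: cheapest edge leaving the tree is E—H (3); add E.
Step 5: cheapest edge leaving the tree is B—D (12); add B.
Step 6: cheapest edge leaving the tree is B—C (12); add C.
Step 7: cheapest edge leaving the tree is D—G (20); add G.
MST edges: A—F, A—D, D—H, E—H, B—D, B—C, D—G; total weight 9+10+6+3+12+12+20 = 72.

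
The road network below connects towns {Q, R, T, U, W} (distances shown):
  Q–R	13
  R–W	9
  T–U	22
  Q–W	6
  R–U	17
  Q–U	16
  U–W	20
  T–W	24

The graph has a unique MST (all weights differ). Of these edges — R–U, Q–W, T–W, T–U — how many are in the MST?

2

Sort edges by weight, then run Kruskal:
Q–W (6): add. Components now {R} {Q,W} {U} {T}
R–W (9): add. Components now {Q,R,W} {U} {T}
Q–R (13): skip — R and Q already connected.
Q–U (16): add. Components now {Q,R,U,W} {T}
R–U (17): skip — R and U already connected.
U–W (20): skip — W and U already connected.
T–U (22): add. Components now {Q,R,T,U,W}
MST edge set: {Q–W, R–W, Q–U, T–U}.
Of the listed edges, {Q–W, T–U} are in the MST → 2.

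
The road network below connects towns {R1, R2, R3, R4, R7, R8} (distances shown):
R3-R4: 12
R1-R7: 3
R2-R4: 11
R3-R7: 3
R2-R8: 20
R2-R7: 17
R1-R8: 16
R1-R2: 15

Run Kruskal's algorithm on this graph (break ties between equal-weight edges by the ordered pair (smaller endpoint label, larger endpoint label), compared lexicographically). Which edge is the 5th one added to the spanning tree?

R1-R8

Sort edges by weight, then run Kruskal:
R1-R7 (3): add — endpoints in different components.
R3-R7 (3): add — endpoints in different components.
R2-R4 (11): add — endpoints in different components.
R3-R4 (12): add — endpoints in different components.
R1-R2 (15): skip — R1 and R2 already connected.
R1-R8 (16): add — endpoints in different components.
The 5th edge added is R1-R8.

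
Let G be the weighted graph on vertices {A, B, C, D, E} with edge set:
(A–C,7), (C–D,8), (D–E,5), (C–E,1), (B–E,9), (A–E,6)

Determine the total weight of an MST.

21

Prim, starting at A.
Step 1: cheapest edge leaving the tree is A–E (6); add E.
Step 2: cheapest edge leaving the tree is C–E (1); add C.
Step 3: cheapest edge leaving the tree is D–E (5); add D.
Step 4: cheapest edge leaving the tree is B–E (9); add B.
MST edges: A–E, C–E, D–E, B–E; total weight 6+1+5+9 = 21.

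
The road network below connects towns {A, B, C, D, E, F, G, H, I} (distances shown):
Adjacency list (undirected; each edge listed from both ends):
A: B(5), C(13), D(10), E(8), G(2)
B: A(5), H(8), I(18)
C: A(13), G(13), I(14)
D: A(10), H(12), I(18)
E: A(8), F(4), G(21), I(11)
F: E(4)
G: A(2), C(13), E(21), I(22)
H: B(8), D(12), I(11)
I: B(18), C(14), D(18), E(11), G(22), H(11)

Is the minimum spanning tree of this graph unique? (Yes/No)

No

Kruskal: consider edges lightest-first.
A–G (2): add — endpoints in different components.
E–F (4): add — endpoints in different components.
A–B (5): add — endpoints in different components.
A–E (8): add — endpoints in different components.
B–H (8): add — endpoints in different components.
A–D (10): add — endpoints in different components.
E–I (11): add — endpoints in different components.
H–I (11): skip — H and I already connected.
D–H (12): skip — D and H already connected.
A–C (13): add — endpoints in different components.
Non-tree edge C–G has weight 13, equal to the heaviest edge on its tree cycle — swapping gives another MST of the same weight. Not unique.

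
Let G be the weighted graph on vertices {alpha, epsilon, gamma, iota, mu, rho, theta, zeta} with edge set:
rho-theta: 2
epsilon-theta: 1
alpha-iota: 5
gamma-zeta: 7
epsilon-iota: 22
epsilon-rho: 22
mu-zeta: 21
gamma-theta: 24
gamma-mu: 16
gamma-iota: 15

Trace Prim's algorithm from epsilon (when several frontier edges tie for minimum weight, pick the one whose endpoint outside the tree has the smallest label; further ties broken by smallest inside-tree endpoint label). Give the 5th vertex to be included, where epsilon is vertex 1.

Prim, starting at epsilon.
Step 1: frontier [epsilon-theta 1, epsilon-iota 22, epsilon-rho 22] → take epsilon-theta (1); add theta.
Step 2: frontier [epsilon-iota 22, epsilon-rho 22, rho-theta 2, gamma-theta 24] → take rho-theta (2); add rho.
Step 3: frontier [epsilon-iota 22, gamma-theta 24] → take epsilon-iota (22); add iota.
Step 4: frontier [alpha-iota 5, gamma-iota 15, gamma-theta 24] → take alpha-iota (5); add alpha.
Step 5: frontier [gamma-iota 15, gamma-theta 24] → take gamma-iota (15); add gamma.
Step 6: frontier [gamma-zeta 7, gamma-mu 16] → take gamma-zeta (7); add zeta.
Step 7: frontier [gamma-mu 16, mu-zeta 21] → take gamma-mu (16); add mu.
Vertex order: epsilon, theta, rho, iota, alpha, gamma, zeta, mu. The 5th vertex is alpha.

alpha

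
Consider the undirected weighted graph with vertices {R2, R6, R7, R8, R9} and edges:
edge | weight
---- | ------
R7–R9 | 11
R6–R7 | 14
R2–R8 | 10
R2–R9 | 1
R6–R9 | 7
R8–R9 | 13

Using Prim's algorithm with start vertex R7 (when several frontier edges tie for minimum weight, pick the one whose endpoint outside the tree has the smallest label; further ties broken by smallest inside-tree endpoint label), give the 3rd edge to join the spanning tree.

Grow the tree from R7 using Prim:
Step 1: frontier [R7–R9 11, R6–R7 14] → take R7–R9 (11); add R9.
Step 2: frontier [R6–R7 14, R2–R9 1, R6–R9 7, R8–R9 13] → take R2–R9 (1); add R2.
Step 3: frontier [R2–R8 10, R6–R7 14, R6–R9 7, R8–R9 13] → take R6–R9 (7); add R6.
Step 4: frontier [R2–R8 10, R8–R9 13] → take R2–R8 (10); add R8.
The 3rd edge added is R6–R9.

R6-R9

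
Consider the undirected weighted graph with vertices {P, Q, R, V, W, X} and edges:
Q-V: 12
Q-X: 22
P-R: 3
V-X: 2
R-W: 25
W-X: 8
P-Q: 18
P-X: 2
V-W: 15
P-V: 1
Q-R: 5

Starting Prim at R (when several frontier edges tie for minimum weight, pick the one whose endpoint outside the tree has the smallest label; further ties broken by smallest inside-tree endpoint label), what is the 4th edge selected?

Prim, starting at R.
Step 1: cheapest edge leaving the tree is P-R (3); add P.
Step 2: cheapest edge leaving the tree is P-V (1); add V.
Step 3: cheapest edge leaving the tree is P-X (2); add X.
Step 4: cheapest edge leaving the tree is Q-R (5); add Q.
Step 5: cheapest edge leaving the tree is W-X (8); add W.
The 4th edge added is Q-R.

Q-R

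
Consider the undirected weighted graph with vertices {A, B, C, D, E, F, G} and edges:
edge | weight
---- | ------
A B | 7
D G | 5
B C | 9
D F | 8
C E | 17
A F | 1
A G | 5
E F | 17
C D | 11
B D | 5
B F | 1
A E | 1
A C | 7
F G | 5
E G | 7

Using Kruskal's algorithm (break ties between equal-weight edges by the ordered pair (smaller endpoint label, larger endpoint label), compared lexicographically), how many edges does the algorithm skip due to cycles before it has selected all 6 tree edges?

Sort edges by weight, then run Kruskal:
A E (1): add. Components now {A,E} {B} {C} {D} {F} {G}
A F (1): add. Components now {A,E,F} {B} {C} {D} {G}
B F (1): add. Components now {A,B,E,F} {C} {D} {G}
A G (5): add. Components now {A,B,E,F,G} {C} {D}
B D (5): add. Components now {A,B,D,E,F,G} {C}
D G (5): skip — D and G already connected.
F G (5): skip — F and G already connected.
A B (7): skip — A and B already connected.
A C (7): add. Components now {A,B,C,D,E,F,G}
Edges rejected before the tree was complete: 3.

3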